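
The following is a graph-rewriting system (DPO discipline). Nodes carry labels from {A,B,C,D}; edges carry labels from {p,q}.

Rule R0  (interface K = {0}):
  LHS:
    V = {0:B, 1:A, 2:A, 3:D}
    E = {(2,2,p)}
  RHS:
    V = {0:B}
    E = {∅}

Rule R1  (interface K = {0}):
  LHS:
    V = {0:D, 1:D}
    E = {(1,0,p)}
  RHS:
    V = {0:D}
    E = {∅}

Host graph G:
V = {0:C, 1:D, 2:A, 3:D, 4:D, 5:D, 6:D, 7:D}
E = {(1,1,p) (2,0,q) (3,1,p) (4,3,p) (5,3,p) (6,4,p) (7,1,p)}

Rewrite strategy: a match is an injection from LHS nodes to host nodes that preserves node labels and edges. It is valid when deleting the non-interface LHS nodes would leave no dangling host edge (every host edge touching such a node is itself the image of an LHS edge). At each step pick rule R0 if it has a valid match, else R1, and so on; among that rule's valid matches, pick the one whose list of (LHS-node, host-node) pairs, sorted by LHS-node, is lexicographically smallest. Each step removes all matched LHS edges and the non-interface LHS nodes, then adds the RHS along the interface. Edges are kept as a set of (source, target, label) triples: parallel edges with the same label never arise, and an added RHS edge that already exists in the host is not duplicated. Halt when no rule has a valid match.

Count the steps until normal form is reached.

Answer: 5

Steps:
initial: |V|=8 |E|=7  E = 1-p->1 2-q->0 3-p->1 4-p->3 5-p->3 6-p->4 7-p->1
step 1: apply R1 at {0↦1, 1↦7}  → |V|=7 |E|=6  E = 1-p->1 2-q->0 3-p->1 4-p->3 5-p->3 6-p->4
step 2: apply R1 at {0↦3, 1↦5}  → |V|=6 |E|=5  E = 1-p->1 2-q->0 3-p->1 4-p->3 6-p->4
step 3: apply R1 at {0↦4, 1↦6}  → |V|=5 |E|=4  E = 1-p->1 2-q->0 3-p->1 4-p->3
step 4: apply R1 at {0↦3, 1↦4}  → |V|=4 |E|=3  E = 1-p->1 2-q->0 3-p->1
step 5: apply R1 at {0↦1, 1↦3}  → |V|=3 |E|=2  E = 1-p->1 2-q->0
halt: no rule applies after step 5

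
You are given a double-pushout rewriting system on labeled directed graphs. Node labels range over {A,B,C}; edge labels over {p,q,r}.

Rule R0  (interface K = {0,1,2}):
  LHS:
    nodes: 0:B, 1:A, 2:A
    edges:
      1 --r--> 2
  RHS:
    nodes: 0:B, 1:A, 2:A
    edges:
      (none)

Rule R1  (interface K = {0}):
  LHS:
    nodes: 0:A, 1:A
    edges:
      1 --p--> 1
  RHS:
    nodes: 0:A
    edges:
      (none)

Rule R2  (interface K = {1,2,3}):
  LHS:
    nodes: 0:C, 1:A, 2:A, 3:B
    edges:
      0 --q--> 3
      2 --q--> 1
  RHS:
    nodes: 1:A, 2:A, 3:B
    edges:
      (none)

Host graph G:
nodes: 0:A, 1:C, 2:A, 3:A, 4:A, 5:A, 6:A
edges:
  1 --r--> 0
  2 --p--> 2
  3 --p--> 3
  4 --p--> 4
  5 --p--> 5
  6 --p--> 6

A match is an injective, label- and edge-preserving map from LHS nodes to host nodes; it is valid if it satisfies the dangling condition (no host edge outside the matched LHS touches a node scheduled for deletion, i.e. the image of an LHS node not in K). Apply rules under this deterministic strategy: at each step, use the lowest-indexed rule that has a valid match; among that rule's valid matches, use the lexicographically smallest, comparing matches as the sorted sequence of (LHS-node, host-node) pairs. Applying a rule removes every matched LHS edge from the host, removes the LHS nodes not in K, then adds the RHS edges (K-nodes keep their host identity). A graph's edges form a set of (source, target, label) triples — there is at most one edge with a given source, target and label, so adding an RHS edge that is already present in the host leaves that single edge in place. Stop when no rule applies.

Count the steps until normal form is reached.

[0] host  ⇒  7 nodes, 6 edges  {1-r->0 2-p->2 3-p->3 4-p->4 5-p->5 6-p->6}
[1] R1 @ {0↦0, 1↦2}  ⇒  6 nodes, 5 edges  {1-r->0 3-p->3 4-p->4 5-p->5 6-p->6}
[2] R1 @ {0↦0, 1↦3}  ⇒  5 nodes, 4 edges  {1-r->0 4-p->4 5-p->5 6-p->6}
[3] R1 @ {0↦0, 1↦4}  ⇒  4 nodes, 3 edges  {1-r->0 5-p->5 6-p->6}
[4] R1 @ {0↦0, 1↦5}  ⇒  3 nodes, 2 edges  {1-r->0 6-p->6}
[5] R1 @ {0↦0, 1↦6}  ⇒  2 nodes, 1 edges  {1-r->0}
halt: no rule applies after step 5

Answer: 5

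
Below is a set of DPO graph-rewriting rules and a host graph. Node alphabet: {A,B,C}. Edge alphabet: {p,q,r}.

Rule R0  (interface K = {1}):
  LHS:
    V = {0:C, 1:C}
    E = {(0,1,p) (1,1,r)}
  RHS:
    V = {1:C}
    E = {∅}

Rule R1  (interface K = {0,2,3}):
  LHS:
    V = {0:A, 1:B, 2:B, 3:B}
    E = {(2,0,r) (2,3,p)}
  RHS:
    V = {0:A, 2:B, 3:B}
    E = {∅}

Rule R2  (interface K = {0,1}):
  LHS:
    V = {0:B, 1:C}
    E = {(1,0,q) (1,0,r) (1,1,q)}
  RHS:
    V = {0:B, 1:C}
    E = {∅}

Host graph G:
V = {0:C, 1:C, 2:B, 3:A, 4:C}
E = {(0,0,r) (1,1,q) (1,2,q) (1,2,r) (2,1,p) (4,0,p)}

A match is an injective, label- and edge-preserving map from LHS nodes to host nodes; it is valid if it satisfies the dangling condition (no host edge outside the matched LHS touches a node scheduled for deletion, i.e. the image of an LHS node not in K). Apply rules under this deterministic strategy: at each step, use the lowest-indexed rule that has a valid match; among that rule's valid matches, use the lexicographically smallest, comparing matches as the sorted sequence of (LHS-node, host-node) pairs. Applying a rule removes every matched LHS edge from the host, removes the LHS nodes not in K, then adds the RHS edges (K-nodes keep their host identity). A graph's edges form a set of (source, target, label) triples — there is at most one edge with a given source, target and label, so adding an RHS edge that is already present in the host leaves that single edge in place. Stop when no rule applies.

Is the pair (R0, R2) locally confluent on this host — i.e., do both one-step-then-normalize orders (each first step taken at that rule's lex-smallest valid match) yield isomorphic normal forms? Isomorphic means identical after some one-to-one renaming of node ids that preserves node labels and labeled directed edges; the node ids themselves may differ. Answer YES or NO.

Answer: YES

Derivation:
branch R0-first: apply at {0↦4, 1↦0} → |E|=4, then 1 more step(s) → NF |V|=4 |E|=1 V={0:C, 1:C, 2:B, 3:A} E=2-p->1
branch R2-first: apply at {0↦2, 1↦1} → |E|=3, then 1 more step(s) → NF |V|=4 |E|=1 V={0:C, 1:C, 2:B, 3:A} E=2-p->1
graphs isomorphic (equal up to label-preserving node renaming)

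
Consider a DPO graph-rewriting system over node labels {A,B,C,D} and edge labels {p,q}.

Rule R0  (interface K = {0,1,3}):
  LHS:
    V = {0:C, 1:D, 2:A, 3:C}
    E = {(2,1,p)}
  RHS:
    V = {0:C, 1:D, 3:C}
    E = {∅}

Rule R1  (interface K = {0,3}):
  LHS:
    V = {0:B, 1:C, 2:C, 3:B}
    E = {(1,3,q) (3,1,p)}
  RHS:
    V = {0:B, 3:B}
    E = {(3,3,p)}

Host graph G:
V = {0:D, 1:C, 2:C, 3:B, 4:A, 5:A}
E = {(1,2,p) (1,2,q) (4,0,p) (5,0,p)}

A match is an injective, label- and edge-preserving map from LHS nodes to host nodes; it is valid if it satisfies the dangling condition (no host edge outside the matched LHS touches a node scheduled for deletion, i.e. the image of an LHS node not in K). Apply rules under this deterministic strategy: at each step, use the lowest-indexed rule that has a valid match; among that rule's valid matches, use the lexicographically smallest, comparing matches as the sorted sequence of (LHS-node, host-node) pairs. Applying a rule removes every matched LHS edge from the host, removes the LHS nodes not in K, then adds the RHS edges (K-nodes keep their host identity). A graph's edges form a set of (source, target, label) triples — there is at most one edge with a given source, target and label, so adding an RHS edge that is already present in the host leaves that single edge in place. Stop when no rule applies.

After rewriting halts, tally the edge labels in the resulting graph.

Answer: p:1 q:1

Rewrite trace:
start.  V:6 E:4  edges: 1-p->2 1-q->2 4-p->0 5-p->0
1. fire R0 via {0↦1, 1↦0, 2↦4, 3↦2}  →  V:5 E:3  edges: 1-p->2 1-q->2 5-p->0
2. fire R0 via {0↦1, 1↦0, 2↦5, 3↦2}  →  V:4 E:2  edges: 1-p->2 1-q->2
normal form: no rule applies after step 2
NF edges: [(1, 2, 'p'), (1, 2, 'q')]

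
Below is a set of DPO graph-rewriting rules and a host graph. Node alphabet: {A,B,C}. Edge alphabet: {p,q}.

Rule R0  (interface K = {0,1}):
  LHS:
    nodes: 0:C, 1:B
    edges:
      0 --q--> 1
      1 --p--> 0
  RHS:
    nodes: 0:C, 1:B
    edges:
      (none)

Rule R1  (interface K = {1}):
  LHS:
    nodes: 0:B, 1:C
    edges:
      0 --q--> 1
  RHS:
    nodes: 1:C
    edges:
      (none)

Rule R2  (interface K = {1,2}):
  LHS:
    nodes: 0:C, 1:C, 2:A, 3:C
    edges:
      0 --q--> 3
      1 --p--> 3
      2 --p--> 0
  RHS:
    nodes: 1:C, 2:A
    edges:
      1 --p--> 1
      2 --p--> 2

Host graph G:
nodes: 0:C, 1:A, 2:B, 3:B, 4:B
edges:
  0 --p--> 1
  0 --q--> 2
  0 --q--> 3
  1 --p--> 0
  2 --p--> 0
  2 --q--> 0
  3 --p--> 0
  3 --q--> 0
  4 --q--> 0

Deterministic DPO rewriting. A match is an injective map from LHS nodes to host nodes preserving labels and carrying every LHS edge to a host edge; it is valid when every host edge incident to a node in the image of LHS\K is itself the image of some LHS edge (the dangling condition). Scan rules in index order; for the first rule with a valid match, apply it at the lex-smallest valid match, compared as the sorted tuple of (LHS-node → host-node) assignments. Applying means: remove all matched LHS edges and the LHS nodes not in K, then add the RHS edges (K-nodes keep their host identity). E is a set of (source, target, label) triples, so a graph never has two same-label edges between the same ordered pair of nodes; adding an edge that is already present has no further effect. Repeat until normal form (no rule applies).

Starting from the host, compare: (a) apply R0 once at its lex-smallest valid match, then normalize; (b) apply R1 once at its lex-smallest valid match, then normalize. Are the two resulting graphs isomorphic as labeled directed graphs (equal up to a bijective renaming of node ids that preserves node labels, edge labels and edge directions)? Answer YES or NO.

Answer: YES

Rewrite trace:
branch R0-first: apply at {0↦0, 1↦2} → |E|=7, then 4 more step(s) → NF |V|=2 |E|=2 V={0:C, 1:A} E=0-p->1 1-p->0
branch R1-first: apply at {0↦4, 1↦0} → |E|=8, then 4 more step(s) → NF |V|=2 |E|=2 V={0:C, 1:A} E=0-p->1 1-p->0
graphs isomorphic (equal up to label-preserving node renaming)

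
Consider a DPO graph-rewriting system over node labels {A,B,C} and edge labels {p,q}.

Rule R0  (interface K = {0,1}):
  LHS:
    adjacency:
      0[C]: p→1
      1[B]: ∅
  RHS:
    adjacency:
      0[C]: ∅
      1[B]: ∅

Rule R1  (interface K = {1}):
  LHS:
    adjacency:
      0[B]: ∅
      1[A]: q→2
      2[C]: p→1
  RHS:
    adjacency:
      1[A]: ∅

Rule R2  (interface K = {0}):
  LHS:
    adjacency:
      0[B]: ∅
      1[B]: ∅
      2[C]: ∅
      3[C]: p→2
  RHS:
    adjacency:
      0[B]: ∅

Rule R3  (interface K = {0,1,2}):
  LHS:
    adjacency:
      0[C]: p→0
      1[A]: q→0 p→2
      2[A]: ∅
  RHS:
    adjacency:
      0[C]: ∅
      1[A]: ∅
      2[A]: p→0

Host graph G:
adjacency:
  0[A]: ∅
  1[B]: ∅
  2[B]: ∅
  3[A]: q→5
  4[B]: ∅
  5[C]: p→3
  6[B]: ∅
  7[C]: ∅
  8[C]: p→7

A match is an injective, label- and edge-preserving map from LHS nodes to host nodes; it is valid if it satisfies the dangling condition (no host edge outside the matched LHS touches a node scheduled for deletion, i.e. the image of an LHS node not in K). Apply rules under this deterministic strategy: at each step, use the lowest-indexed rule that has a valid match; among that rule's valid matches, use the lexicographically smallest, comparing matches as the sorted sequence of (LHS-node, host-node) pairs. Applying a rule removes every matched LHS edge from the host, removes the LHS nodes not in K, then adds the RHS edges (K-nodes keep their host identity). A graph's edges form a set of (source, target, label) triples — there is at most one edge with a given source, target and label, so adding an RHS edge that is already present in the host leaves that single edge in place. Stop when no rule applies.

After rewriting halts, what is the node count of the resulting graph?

Answer: 4

Derivation:
start.  V:9 E:3  edges: 3-q->5 5-p->3 8-p->7
1. fire R1 via {0↦1, 1↦3, 2↦5}  →  V:7 E:1  edges: 8-p->7
2. fire R2 via {0↦2, 1↦4, 2↦7, 3↦8}  →  V:4 E:0  edges: ∅
final graph: no rule applies after step 2
NF nodes: {0:A, 2:B, 3:A, 6:B}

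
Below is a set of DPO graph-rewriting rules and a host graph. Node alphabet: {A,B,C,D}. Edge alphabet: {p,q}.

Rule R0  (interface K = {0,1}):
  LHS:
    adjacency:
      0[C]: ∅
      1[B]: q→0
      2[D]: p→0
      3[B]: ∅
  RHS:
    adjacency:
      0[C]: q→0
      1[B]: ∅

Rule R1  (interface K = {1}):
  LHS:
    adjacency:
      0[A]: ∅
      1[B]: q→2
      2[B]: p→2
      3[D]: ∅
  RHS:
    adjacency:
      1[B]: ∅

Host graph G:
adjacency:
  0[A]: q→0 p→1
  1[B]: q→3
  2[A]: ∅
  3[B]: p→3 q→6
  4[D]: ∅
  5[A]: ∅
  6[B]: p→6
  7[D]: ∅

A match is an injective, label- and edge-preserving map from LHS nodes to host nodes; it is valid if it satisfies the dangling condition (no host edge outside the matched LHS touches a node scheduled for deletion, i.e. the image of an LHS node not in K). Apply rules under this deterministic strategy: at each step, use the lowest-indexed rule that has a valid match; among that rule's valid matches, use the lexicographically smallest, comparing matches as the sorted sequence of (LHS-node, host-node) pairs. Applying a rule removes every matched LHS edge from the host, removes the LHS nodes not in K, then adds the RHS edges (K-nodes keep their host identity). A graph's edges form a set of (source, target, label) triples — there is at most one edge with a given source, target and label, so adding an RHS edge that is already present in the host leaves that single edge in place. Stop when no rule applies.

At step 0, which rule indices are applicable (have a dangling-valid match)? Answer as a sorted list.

R0: no valid match — LHS pattern not found
R1: 4 valid matches — {0↦2, 1↦3, 2↦6, 3↦4}, {0↦2, 1↦3, 2↦6, 3↦7}, {0↦5, 1↦3, 2↦6, 3↦4} (+1 more)

Answer: [R1]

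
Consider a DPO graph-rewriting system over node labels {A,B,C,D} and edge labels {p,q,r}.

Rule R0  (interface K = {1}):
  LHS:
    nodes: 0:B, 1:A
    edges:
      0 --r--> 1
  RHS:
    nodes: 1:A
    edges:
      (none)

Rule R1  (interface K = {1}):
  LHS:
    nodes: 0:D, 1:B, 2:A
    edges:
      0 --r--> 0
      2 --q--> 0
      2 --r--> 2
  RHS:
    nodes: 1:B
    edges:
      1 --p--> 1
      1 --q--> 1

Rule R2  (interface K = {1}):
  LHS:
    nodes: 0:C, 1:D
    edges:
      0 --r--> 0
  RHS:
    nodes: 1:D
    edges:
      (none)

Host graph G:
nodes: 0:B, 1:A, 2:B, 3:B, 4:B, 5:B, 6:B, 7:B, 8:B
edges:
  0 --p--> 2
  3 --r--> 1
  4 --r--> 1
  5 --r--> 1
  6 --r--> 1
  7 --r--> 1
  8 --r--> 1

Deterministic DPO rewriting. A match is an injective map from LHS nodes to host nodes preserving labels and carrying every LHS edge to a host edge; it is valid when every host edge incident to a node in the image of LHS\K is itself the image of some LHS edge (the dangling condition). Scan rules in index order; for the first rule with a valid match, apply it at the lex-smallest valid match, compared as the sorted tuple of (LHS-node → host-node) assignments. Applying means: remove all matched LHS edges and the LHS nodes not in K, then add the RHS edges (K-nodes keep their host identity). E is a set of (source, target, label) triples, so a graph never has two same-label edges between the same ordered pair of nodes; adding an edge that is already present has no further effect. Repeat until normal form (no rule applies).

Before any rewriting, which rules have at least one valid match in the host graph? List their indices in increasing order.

Answer: [R0]

Derivation:
R0: 6 valid matches — {0↦3, 1↦1}, {0↦4, 1↦1}, {0↦5, 1↦1} (+3 more)
R1: no valid match — LHS pattern not found
R2: no valid match — LHS pattern not found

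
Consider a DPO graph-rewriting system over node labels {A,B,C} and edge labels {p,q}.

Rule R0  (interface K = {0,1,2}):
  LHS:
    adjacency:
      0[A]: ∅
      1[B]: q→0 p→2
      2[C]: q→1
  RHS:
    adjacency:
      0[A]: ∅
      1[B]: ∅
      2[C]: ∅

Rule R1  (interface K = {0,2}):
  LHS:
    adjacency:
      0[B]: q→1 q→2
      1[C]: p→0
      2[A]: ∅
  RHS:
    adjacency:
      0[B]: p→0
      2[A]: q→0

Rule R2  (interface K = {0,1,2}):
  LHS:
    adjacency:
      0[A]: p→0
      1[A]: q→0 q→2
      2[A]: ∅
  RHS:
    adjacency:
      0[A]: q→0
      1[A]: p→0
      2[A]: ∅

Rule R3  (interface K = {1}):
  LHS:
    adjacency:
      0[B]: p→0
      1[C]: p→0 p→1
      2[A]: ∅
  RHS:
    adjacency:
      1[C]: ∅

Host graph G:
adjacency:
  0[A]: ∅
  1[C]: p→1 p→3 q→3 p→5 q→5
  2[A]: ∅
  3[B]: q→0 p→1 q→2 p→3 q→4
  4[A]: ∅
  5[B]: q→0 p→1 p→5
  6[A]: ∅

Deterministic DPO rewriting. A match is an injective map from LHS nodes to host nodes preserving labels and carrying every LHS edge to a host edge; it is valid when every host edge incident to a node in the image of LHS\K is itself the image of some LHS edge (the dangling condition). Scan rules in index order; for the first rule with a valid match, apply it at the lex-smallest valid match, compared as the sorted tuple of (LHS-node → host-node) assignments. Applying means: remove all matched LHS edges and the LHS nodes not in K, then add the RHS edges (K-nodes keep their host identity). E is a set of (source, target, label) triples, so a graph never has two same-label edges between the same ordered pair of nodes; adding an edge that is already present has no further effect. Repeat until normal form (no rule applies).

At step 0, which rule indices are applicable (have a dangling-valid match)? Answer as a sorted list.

R0: 4 valid matches — {0↦0, 1↦3, 2↦1}, {0↦0, 1↦5, 2↦1}, {0↦2, 1↦3, 2↦1} (+1 more)
R1: no valid match — LHS pattern not found
R2: no valid match — LHS pattern not found
R3: no valid match — 8 raw matches, all fail dangling condition

Answer: [R0]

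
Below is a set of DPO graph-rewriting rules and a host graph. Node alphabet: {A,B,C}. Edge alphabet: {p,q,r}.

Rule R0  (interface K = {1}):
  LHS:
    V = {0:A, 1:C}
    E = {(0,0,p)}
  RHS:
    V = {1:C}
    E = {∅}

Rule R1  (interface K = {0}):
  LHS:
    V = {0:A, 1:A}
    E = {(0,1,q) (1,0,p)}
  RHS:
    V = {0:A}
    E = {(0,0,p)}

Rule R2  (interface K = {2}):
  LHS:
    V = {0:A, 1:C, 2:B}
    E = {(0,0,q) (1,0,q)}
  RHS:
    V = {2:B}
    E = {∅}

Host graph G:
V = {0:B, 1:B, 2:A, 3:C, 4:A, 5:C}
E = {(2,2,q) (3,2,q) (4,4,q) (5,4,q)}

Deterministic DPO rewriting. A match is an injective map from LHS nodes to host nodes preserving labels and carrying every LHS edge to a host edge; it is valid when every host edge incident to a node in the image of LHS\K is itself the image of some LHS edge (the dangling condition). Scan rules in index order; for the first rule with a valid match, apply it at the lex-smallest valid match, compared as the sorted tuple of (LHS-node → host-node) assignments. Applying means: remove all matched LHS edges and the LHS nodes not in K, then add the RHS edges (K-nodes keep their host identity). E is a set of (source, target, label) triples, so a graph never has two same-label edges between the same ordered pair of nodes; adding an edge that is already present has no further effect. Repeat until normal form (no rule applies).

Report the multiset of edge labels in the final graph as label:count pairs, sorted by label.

[0] host  ⇒  6 nodes, 4 edges  {2-q->2 3-q->2 4-q->4 5-q->4}
[1] R2 @ {0↦2, 1↦3, 2↦0}  ⇒  4 nodes, 2 edges  {4-q->4 5-q->4}
[2] R2 @ {0↦4, 1↦5, 2↦0}  ⇒  2 nodes, 0 edges  {∅}
normal form: no rule applies after step 2
NF edges: []

Answer: (no edges)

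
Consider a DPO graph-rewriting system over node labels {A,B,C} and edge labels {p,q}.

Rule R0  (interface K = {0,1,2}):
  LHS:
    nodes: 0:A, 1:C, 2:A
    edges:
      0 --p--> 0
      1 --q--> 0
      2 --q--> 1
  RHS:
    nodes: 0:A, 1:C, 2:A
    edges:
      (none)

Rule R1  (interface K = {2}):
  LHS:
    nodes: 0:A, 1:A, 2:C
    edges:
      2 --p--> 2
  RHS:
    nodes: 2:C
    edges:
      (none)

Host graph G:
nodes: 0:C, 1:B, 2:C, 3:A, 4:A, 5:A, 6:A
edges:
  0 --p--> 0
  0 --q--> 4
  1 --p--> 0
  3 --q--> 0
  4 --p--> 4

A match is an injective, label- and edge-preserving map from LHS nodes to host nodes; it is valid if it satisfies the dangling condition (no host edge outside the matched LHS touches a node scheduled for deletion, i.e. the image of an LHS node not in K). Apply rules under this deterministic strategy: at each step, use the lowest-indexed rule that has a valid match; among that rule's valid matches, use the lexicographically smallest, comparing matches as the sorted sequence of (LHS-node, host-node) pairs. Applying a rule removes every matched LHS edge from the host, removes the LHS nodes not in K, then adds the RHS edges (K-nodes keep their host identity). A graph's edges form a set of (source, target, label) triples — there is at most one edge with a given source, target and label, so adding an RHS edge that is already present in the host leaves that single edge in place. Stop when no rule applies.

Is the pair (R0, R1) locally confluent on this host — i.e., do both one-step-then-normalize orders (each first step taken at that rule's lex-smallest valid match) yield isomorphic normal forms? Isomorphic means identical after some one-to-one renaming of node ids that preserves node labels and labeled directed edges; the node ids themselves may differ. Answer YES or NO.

branch R0-first: apply at {0↦4, 1↦0, 2↦3} → |E|=2, then 1 more step(s) → NF |V|=5 |E|=1 V={0:C, 1:B, 2:C, 5:A, 6:A} E=1-p->0
branch R1-first: apply at {0↦5, 1↦6, 2↦0} → |E|=4, then 1 more step(s) → NF |V|=5 |E|=1 V={0:C, 1:B, 2:C, 3:A, 4:A} E=1-p->0
graphs isomorphic (equal up to label-preserving node renaming)

Answer: YES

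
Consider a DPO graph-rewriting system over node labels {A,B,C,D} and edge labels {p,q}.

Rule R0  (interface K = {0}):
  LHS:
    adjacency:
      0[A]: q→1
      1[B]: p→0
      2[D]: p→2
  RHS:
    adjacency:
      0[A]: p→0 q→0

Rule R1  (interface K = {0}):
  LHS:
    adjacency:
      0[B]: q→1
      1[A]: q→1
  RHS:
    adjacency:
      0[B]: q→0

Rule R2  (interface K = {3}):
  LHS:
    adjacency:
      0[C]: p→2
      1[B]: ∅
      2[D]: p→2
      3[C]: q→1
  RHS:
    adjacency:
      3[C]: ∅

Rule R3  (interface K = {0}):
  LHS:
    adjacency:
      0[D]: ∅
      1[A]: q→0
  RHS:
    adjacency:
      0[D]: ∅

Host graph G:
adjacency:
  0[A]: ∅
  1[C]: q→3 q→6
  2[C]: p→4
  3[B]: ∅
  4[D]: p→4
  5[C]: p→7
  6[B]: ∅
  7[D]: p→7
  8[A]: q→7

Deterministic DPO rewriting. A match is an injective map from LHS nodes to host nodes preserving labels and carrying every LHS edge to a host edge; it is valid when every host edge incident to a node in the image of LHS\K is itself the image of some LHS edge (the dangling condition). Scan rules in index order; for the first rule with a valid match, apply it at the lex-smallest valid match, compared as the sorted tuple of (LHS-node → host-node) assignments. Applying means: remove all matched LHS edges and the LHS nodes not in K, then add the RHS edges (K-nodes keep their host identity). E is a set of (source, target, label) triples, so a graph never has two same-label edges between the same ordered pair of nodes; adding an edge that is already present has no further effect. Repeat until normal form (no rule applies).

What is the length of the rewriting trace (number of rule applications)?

Answer: 3

Steps:
initial: |V|=9 |E|=7  E = 1-q->3 1-q->6 2-p->4 4-p->4 5-p->7 7-p->7 8-q->7
step 1: apply R2 at {0↦2, 1↦3, 2↦4, 3↦1}  → |V|=6 |E|=4  E = 1-q->6 5-p->7 7-p->7 8-q->7
step 2: apply R3 at {0↦7, 1↦8}  → |V|=5 |E|=3  E = 1-q->6 5-p->7 7-p->7
step 3: apply R2 at {0↦5, 1↦6, 2↦7, 3↦1}  → |V|=2 |E|=0  E = ∅
halt: no rule applies after step 3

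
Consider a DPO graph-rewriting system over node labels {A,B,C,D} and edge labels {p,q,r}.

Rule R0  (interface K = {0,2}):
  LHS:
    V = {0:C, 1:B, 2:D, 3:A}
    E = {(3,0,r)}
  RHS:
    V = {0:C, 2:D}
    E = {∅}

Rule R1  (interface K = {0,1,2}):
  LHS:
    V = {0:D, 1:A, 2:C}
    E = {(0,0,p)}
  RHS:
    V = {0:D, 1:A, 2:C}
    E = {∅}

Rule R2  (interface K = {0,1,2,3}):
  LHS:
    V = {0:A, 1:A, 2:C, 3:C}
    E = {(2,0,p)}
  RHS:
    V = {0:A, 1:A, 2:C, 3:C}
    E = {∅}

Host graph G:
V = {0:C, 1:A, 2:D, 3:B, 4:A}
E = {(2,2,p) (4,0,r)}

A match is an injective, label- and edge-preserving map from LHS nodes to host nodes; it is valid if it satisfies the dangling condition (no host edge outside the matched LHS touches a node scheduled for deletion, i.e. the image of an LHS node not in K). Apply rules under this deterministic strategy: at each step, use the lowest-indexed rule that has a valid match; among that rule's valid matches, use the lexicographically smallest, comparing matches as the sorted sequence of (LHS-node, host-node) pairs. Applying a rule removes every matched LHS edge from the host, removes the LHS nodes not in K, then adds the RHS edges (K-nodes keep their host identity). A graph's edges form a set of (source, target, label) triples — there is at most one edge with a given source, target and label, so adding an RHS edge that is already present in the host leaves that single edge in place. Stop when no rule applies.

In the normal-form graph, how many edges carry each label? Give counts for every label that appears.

start.  V:5 E:2  edges: 2-p->2 4-r->0
1. fire R0 via {0↦0, 1↦3, 2↦2, 3↦4}  →  V:3 E:1  edges: 2-p->2
2. fire R1 via {0↦2, 1↦1, 2↦0}  →  V:3 E:0  edges: ∅
halt: no rule applies after step 2
NF edges: []

Answer: (no edges)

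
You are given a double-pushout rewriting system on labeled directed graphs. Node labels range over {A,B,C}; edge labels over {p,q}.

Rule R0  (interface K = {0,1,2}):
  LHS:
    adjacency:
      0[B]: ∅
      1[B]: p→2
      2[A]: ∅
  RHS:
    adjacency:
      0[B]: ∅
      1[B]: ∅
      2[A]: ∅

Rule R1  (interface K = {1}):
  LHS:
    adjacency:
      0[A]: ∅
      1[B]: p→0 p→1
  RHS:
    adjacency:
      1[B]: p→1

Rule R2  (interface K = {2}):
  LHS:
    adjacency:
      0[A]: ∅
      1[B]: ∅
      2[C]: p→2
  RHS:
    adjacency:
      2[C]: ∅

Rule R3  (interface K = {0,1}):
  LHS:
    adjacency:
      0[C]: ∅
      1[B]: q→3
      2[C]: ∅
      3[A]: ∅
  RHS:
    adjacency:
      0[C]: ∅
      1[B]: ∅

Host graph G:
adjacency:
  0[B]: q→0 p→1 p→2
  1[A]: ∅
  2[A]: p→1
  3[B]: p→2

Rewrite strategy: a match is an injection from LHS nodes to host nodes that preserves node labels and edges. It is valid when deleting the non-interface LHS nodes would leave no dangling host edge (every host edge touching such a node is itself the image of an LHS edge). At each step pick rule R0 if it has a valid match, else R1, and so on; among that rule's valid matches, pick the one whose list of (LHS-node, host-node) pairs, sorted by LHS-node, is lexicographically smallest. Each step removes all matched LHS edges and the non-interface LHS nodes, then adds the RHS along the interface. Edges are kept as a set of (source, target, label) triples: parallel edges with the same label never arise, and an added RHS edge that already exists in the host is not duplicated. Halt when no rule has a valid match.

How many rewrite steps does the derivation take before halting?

[0] host  ⇒  4 nodes, 5 edges  {0-q->0 0-p->1 0-p->2 2-p->1 3-p->2}
[1] R0 @ {0↦0, 1↦3, 2↦2}  ⇒  4 nodes, 4 edges  {0-q->0 0-p->1 0-p->2 2-p->1}
[2] R0 @ {0↦3, 1↦0, 2↦1}  ⇒  4 nodes, 3 edges  {0-q->0 0-p->2 2-p->1}
[3] R0 @ {0↦3, 1↦0, 2↦2}  ⇒  4 nodes, 2 edges  {0-q->0 2-p->1}
final graph: no rule applies after step 3

Answer: 3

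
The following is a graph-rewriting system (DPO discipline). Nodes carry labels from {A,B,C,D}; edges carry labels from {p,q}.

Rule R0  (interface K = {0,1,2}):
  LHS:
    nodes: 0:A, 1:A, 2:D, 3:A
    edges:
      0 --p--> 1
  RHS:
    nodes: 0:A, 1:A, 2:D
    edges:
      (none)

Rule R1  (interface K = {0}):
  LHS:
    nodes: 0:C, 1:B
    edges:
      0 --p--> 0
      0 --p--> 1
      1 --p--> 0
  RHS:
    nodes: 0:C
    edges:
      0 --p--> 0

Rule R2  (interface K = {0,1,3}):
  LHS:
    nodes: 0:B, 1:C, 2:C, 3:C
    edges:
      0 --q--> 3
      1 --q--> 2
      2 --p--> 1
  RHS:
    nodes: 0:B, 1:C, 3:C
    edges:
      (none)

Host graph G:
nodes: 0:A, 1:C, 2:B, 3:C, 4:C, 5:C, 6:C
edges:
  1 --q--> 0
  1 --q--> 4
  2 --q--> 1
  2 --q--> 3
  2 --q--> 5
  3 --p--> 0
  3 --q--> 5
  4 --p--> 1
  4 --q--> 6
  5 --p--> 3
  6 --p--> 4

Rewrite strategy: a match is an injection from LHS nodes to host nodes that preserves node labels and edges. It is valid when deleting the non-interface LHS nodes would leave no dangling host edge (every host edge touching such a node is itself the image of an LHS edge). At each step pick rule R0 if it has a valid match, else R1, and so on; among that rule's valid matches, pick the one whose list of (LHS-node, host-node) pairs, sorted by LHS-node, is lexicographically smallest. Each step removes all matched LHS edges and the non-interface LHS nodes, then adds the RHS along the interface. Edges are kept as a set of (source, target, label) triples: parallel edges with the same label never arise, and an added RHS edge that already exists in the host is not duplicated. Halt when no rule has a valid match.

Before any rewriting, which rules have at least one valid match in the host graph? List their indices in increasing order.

Answer: [R2]

Derivation:
R0: no valid match — LHS pattern not found
R1: no valid match — LHS pattern not found
R2: 3 valid matches — {0↦2, 1↦4, 2↦6, 3↦1}, {0↦2, 1↦4, 2↦6, 3↦3}, {0↦2, 1↦4, 2↦6, 3↦5}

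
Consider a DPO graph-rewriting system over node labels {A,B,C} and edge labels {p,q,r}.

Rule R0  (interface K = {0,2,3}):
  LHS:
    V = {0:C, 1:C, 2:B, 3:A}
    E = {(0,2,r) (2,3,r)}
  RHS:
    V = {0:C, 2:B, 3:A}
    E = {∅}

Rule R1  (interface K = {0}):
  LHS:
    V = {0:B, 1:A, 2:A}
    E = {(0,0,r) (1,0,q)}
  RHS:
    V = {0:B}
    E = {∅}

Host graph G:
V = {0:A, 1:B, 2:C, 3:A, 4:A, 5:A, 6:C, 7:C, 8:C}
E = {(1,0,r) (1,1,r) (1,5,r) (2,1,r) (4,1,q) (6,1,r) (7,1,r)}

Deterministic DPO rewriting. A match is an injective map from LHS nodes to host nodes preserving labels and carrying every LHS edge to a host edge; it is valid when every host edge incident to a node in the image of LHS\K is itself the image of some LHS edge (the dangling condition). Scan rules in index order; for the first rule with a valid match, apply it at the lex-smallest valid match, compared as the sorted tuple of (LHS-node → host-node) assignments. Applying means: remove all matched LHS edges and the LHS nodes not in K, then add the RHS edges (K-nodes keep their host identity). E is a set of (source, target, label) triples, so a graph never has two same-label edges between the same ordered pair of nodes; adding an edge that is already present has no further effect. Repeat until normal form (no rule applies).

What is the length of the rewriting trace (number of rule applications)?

Answer: 3

Steps:
initial: |V|=9 |E|=7  E = 1-r->0 1-r->1 1-r->5 2-r->1 4-q->1 6-r->1 7-r->1
step 1: apply R0 at {0↦2, 1↦8, 2↦1, 3↦0}  → |V|=8 |E|=5  E = 1-r->1 1-r->5 4-q->1 6-r->1 7-r->1
step 2: apply R0 at {0↦6, 1↦2, 2↦1, 3↦5}  → |V|=7 |E|=3  E = 1-r->1 4-q->1 7-r->1
step 3: apply R1 at {0↦1, 1↦4, 2↦0}  → |V|=5 |E|=1  E = 7-r->1
normal form: no rule applies after step 3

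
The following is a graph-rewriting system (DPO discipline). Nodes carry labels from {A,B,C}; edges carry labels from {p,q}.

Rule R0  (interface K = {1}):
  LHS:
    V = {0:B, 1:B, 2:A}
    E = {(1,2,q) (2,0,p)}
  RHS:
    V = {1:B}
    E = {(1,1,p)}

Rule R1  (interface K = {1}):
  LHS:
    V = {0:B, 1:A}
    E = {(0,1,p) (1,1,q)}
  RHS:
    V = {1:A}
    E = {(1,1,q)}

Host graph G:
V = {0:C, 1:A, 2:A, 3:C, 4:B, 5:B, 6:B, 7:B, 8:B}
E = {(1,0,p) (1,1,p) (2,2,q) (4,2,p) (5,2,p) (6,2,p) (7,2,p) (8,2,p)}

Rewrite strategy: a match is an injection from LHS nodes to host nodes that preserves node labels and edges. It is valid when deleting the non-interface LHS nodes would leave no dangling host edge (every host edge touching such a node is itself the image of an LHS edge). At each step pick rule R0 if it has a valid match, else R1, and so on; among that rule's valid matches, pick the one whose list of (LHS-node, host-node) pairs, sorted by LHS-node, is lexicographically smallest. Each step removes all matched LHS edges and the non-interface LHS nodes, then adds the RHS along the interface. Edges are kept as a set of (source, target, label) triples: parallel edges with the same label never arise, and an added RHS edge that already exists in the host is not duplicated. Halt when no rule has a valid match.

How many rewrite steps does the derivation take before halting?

Answer: 5

Derivation:
[0] host  ⇒  9 nodes, 8 edges  {1-p->0 1-p->1 2-q->2 4-p->2 5-p->2 6-p->2 7-p->2 8-p->2}
[1] R1 @ {0↦4, 1↦2}  ⇒  8 nodes, 7 edges  {1-p->0 1-p->1 2-q->2 5-p->2 6-p->2 7-p->2 8-p->2}
[2] R1 @ {0↦5, 1↦2}  ⇒  7 nodes, 6 edges  {1-p->0 1-p->1 2-q->2 6-p->2 7-p->2 8-p->2}
[3] R1 @ {0↦6, 1↦2}  ⇒  6 nodes, 5 edges  {1-p->0 1-p->1 2-q->2 7-p->2 8-p->2}
[4] R1 @ {0↦7, 1↦2}  ⇒  5 nodes, 4 edges  {1-p->0 1-p->1 2-q->2 8-p->2}
[5] R1 @ {0↦8, 1↦2}  ⇒  4 nodes, 3 edges  {1-p->0 1-p->1 2-q->2}
final graph: no rule applies after step 5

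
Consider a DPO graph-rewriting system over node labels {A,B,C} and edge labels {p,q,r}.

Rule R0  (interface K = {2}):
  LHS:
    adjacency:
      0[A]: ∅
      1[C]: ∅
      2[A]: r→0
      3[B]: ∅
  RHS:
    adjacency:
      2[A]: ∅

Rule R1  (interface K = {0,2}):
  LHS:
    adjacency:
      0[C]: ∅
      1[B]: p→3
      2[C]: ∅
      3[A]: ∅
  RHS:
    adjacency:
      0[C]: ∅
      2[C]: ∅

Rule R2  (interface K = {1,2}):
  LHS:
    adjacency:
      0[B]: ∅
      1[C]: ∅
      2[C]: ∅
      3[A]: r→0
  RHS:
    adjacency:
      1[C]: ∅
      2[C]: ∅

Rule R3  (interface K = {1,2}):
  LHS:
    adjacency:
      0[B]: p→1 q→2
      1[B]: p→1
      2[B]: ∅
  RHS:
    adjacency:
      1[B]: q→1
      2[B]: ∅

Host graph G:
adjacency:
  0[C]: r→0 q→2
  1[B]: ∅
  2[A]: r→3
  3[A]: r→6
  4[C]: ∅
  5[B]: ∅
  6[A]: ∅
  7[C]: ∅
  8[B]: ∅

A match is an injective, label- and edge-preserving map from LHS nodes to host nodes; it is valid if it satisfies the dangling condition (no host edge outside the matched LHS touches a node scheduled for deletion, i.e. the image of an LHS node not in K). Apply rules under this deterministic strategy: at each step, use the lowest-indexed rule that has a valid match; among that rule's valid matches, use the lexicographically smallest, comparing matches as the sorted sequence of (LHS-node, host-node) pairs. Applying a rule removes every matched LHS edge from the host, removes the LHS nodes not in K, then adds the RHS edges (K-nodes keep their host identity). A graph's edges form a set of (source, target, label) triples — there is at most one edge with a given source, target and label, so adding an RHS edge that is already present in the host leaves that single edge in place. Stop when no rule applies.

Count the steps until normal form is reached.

initial: |V|=9 |E|=4  E = 0-r->0 0-q->2 2-r->3 3-r->6
step 1: apply R0 at {0↦6, 1↦4, 2↦3, 3↦1}  → |V|=6 |E|=3  E = 0-r->0 0-q->2 2-r->3
step 2: apply R0 at {0↦3, 1↦7, 2↦2, 3↦5}  → |V|=3 |E|=2  E = 0-r->0 0-q->2
normal form: no rule applies after step 2

Answer: 2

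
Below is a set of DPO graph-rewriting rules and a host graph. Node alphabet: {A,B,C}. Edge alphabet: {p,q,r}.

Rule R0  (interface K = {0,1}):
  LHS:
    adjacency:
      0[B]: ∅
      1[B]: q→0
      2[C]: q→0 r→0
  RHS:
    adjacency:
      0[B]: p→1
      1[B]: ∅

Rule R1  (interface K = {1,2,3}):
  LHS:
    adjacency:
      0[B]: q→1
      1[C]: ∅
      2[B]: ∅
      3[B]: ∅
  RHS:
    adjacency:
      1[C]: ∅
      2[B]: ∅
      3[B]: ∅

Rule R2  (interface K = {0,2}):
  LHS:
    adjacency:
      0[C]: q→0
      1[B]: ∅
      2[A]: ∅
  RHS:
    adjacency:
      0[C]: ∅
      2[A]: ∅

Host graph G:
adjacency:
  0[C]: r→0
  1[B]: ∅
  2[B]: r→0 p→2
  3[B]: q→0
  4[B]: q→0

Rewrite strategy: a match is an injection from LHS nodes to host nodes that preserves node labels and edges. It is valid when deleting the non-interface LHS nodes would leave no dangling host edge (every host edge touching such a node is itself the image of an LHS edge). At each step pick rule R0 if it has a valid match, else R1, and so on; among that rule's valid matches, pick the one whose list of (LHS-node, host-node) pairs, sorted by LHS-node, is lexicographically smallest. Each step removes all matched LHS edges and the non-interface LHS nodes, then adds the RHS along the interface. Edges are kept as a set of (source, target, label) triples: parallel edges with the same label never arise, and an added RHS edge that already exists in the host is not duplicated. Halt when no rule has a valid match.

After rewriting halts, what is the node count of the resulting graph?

Answer: 3

Steps:
start.  V:5 E:5  edges: 0-r->0 2-r->0 2-p->2 3-q->0 4-q->0
1. fire R1 via {0↦3, 1↦0, 2↦1, 3↦2}  →  V:4 E:4  edges: 0-r->0 2-r->0 2-p->2 4-q->0
2. fire R1 via {0↦4, 1↦0, 2↦1, 3↦2}  →  V:3 E:3  edges: 0-r->0 2-r->0 2-p->2
final graph: no rule applies after step 2
NF nodes: {0:C, 1:B, 2:B}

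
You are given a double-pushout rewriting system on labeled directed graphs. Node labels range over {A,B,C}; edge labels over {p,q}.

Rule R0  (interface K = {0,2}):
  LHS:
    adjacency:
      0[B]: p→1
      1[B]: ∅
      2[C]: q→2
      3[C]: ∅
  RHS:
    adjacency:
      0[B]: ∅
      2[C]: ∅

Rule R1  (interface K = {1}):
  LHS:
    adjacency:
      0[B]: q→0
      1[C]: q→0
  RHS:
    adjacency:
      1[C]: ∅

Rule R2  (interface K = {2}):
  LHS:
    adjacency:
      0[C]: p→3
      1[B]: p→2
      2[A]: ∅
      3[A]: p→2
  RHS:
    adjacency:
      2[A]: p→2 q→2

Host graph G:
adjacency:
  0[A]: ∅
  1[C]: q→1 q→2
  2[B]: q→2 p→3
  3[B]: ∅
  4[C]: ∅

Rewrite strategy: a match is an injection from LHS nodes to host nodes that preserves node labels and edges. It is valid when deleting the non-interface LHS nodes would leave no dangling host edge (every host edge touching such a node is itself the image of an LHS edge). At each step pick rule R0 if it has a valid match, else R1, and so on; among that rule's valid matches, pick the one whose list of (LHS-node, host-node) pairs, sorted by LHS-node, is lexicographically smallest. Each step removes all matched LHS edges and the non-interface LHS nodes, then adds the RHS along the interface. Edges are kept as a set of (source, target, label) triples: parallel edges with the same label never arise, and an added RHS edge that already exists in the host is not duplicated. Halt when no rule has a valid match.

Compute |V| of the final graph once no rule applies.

Answer: 2

Steps:
initial: |V|=5 |E|=4  E = 1-q->1 1-q->2 2-q->2 2-p->3
step 1: apply R0 at {0↦2, 1↦3, 2↦1, 3↦4}  → |V|=3 |E|=2  E = 1-q->2 2-q->2
step 2: apply R1 at {0↦2, 1↦1}  → |V|=2 |E|=0  E = ∅
final graph: no rule applies after step 2
NF nodes: {0:A, 1:C}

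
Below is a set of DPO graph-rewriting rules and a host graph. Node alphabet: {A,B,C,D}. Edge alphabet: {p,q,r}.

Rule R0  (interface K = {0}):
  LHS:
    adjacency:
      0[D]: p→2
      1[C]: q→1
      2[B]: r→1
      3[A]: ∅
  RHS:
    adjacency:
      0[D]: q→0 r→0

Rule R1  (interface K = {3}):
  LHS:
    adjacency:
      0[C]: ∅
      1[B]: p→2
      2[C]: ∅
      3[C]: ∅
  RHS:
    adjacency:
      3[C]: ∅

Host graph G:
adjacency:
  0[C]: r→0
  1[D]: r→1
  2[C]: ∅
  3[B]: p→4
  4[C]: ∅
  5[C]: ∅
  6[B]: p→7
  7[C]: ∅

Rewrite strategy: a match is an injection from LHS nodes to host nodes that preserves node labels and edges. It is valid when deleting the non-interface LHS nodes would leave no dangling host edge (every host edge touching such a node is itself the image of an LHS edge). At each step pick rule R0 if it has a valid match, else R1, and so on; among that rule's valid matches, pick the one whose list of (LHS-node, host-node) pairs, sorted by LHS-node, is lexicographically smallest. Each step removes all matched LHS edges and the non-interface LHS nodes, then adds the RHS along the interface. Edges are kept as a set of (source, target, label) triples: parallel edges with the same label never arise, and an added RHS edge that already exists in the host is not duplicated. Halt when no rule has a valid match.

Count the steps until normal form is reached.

[0] host  ⇒  8 nodes, 4 edges  {0-r->0 1-r->1 3-p->4 6-p->7}
[1] R1 @ {0↦2, 1↦3, 2↦4, 3↦0}  ⇒  5 nodes, 3 edges  {0-r->0 1-r->1 6-p->7}
[2] R1 @ {0↦5, 1↦6, 2↦7, 3↦0}  ⇒  2 nodes, 2 edges  {0-r->0 1-r->1}
final graph: no rule applies after step 2

Answer: 2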